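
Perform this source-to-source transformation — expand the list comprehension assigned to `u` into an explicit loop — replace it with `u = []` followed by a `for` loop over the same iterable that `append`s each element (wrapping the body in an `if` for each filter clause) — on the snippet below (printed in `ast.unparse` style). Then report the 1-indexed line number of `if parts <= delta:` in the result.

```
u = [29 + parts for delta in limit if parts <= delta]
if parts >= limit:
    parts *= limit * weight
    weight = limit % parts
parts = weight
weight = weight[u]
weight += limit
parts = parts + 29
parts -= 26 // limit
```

3

Transformed code:
u = []
for delta in limit:
    if parts <= delta:
        u.append(29 + parts)
if parts >= limit:
    parts *= limit * weight
    weight = limit % parts
parts = weight
weight = weight[u]
weight += limit
parts = parts + 29
parts -= 26 // limit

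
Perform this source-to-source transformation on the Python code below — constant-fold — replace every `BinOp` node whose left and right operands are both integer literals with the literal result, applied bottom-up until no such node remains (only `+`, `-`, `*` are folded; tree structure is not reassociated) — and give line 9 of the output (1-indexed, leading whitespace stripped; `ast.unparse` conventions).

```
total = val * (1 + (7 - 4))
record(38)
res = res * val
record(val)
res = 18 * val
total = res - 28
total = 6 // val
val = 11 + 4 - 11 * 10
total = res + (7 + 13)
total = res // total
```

total = res + 20

Transformed code:
total = val * 4
record(38)
res = res * val
record(val)
res = 18 * val
total = res - 28
total = 6 // val
val = -95
total = res + 20
total = res // total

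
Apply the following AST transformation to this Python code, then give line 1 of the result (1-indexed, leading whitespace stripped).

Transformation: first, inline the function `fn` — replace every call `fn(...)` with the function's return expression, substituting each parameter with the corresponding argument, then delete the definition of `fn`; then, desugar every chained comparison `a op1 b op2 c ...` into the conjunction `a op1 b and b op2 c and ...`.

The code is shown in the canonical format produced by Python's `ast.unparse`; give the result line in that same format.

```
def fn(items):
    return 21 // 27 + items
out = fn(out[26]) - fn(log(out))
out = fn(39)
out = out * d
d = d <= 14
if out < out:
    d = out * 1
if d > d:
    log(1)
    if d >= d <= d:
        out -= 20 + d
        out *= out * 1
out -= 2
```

Transformed code:
out = 21 // 27 + out[26] - (21 // 27 + log(out))
out = 21 // 27 + 39
out = out * d
d = d <= 14
if out < out:
    d = out * 1
if d > d:
    log(1)
    if d >= d and d <= d:
        out -= 20 + d
        out *= out * 1
out -= 2

out = 21 // 27 + out[26] - (21 // 27 + log(out))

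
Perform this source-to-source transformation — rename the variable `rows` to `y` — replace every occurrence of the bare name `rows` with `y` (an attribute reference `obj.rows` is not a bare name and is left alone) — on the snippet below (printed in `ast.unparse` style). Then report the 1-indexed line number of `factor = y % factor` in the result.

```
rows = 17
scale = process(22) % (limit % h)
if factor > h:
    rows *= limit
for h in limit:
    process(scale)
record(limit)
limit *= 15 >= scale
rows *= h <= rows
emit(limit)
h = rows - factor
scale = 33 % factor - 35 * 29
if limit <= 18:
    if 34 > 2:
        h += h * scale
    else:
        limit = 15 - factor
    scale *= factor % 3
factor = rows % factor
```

19

Transformed code:
y = 17
scale = process(22) % (limit % h)
if factor > h:
    y *= limit
for h in limit:
    process(scale)
record(limit)
limit *= 15 >= scale
y *= h <= y
emit(limit)
h = y - factor
scale = 33 % factor - 35 * 29
if limit <= 18:
    if 34 > 2:
        h += h * scale
    else:
        limit = 15 - factor
    scale *= factor % 3
factor = y % factor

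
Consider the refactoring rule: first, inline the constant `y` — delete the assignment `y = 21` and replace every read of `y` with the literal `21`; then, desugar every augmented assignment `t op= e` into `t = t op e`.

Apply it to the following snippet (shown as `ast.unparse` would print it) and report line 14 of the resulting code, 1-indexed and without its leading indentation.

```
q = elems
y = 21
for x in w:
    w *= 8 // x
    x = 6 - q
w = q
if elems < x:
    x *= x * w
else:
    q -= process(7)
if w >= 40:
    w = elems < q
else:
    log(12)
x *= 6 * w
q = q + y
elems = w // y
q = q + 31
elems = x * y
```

Transformed code:
q = elems
for x in w:
    w = w * (8 // x)
    x = 6 - q
w = q
if elems < x:
    x = x * (x * w)
else:
    q = q - process(7)
if w >= 40:
    w = elems < q
else:
    log(12)
x = x * (6 * w)
q = q + 21
elems = w // 21
q = q + 31
elems = x * 21

x = x * (6 * w)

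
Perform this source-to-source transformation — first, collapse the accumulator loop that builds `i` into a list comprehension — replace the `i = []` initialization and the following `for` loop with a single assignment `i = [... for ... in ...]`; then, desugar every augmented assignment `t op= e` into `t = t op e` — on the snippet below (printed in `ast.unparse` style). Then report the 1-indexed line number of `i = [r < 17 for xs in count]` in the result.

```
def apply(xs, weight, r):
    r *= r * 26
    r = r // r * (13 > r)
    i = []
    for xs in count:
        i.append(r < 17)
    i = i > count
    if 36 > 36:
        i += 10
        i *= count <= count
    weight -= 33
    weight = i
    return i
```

Transformed code:
def apply(xs, weight, r):
    r = r * (r * 26)
    r = r // r * (13 > r)
    i = [r < 17 for xs in count]
    i = i > count
    if 36 > 36:
        i = i + 10
        i = i * (count <= count)
    weight = weight - 33
    weight = i
    return i

4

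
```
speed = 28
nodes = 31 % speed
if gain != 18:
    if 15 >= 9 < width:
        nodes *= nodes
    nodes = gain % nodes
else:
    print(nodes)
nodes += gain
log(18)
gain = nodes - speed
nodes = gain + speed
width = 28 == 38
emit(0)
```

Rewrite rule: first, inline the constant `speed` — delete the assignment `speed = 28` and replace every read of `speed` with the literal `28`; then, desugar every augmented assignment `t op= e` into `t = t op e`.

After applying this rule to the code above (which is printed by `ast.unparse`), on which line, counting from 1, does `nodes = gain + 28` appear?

11

Transformed code:
nodes = 31 % 28
if gain != 18:
    if 15 >= 9 < width:
        nodes = nodes * nodes
    nodes = gain % nodes
else:
    print(nodes)
nodes = nodes + gain
log(18)
gain = nodes - 28
nodes = gain + 28
width = 28 == 38
emit(0)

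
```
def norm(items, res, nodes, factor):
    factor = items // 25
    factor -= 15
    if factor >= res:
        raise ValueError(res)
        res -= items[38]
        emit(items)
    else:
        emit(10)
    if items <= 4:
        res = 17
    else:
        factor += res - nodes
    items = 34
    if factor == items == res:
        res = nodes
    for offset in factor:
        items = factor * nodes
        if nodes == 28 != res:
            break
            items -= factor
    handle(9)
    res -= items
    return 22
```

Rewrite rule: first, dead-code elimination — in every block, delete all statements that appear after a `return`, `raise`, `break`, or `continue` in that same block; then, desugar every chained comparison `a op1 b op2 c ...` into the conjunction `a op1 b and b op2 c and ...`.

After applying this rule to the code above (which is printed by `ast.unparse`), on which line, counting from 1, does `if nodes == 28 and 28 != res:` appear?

Transformed code:
def norm(items, res, nodes, factor):
    factor = items // 25
    factor -= 15
    if factor >= res:
        raise ValueError(res)
    else:
        emit(10)
    if items <= 4:
        res = 17
    else:
        factor += res - nodes
    items = 34
    if factor == items and items == res:
        res = nodes
    for offset in factor:
        items = factor * nodes
        if nodes == 28 and 28 != res:
            break
    handle(9)
    res -= items
    return 22

17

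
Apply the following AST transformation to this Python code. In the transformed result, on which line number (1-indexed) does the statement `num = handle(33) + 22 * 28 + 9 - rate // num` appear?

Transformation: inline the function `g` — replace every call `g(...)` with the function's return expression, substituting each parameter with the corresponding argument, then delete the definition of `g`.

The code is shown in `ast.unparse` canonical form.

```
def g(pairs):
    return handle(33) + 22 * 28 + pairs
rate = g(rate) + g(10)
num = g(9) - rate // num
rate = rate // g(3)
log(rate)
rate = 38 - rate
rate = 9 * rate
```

2

Transformed code:
rate = handle(33) + 22 * 28 + rate + (handle(33) + 22 * 28 + 10)
num = handle(33) + 22 * 28 + 9 - rate // num
rate = rate // (handle(33) + 22 * 28 + 3)
log(rate)
rate = 38 - rate
rate = 9 * rate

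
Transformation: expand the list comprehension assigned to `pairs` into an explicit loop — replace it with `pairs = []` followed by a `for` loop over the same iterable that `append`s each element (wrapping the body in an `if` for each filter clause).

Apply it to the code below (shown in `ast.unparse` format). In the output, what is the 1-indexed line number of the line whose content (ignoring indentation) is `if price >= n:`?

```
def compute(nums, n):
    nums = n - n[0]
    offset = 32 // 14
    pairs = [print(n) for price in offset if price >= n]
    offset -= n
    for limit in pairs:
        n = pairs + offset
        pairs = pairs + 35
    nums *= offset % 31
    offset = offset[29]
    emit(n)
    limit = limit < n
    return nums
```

Transformed code:
def compute(nums, n):
    nums = n - n[0]
    offset = 32 // 14
    pairs = []
    for price in offset:
        if price >= n:
            pairs.append(print(n))
    offset -= n
    for limit in pairs:
        n = pairs + offset
        pairs = pairs + 35
    nums *= offset % 31
    offset = offset[29]
    emit(n)
    limit = limit < n
    return nums

6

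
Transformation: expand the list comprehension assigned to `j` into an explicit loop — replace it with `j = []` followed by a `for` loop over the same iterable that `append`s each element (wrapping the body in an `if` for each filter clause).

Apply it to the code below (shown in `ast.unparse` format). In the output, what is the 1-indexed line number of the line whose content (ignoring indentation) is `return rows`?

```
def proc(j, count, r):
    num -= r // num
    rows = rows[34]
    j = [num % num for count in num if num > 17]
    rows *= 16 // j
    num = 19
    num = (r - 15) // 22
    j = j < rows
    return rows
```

Transformed code:
def proc(j, count, r):
    num -= r // num
    rows = rows[34]
    j = []
    for count in num:
        if num > 17:
            j.append(num % num)
    rows *= 16 // j
    num = 19
    num = (r - 15) // 22
    j = j < rows
    return rows

12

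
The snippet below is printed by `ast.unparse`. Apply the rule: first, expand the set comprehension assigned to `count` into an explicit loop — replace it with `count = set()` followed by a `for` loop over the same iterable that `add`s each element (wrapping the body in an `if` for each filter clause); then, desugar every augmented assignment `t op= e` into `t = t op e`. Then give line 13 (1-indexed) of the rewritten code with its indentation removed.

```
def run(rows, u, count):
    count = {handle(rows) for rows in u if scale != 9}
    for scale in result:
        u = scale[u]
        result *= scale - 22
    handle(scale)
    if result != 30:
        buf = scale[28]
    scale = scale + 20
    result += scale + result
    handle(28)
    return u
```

Transformed code:
def run(rows, u, count):
    count = set()
    for rows in u:
        if scale != 9:
            count.add(handle(rows))
    for scale in result:
        u = scale[u]
        result = result * (scale - 22)
    handle(scale)
    if result != 30:
        buf = scale[28]
    scale = scale + 20
    result = result + (scale + result)
    handle(28)
    return u

result = result + (scale + result)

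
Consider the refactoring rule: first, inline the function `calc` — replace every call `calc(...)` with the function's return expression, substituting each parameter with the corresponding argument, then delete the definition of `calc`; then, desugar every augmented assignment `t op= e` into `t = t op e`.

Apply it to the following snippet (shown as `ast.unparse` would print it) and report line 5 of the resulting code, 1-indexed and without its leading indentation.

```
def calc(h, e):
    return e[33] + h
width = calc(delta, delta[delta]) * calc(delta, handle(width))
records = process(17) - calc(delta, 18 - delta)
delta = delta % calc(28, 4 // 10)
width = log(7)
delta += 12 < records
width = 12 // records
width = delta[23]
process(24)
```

Transformed code:
width = (delta[delta][33] + delta) * (handle(width)[33] + delta)
records = process(17) - ((18 - delta)[33] + delta)
delta = delta % ((4 // 10)[33] + 28)
width = log(7)
delta = delta + (12 < records)
width = 12 // records
width = delta[23]
process(24)

delta = delta + (12 < records)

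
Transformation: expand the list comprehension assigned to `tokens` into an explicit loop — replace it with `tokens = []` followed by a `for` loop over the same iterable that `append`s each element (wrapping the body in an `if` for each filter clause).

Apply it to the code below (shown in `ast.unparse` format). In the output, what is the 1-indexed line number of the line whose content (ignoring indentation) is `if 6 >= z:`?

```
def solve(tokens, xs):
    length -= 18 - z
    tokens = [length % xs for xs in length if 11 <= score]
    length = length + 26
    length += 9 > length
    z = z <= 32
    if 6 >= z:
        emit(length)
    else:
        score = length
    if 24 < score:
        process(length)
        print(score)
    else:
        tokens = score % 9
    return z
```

Transformed code:
def solve(tokens, xs):
    length -= 18 - z
    tokens = []
    for xs in length:
        if 11 <= score:
            tokens.append(length % xs)
    length = length + 26
    length += 9 > length
    z = z <= 32
    if 6 >= z:
        emit(length)
    else:
        score = length
    if 24 < score:
        process(length)
        print(score)
    else:
        tokens = score % 9
    return z

10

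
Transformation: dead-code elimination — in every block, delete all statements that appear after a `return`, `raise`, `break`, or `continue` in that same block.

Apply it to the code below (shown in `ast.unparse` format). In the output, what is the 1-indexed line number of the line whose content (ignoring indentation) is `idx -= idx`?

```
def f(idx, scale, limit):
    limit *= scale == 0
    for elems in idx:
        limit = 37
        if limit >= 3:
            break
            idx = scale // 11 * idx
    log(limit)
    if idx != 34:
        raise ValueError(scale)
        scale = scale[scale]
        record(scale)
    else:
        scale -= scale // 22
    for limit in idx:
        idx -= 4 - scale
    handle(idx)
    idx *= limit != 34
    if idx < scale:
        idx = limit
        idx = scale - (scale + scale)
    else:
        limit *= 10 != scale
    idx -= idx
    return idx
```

21

Transformed code:
def f(idx, scale, limit):
    limit *= scale == 0
    for elems in idx:
        limit = 37
        if limit >= 3:
            break
    log(limit)
    if idx != 34:
        raise ValueError(scale)
    else:
        scale -= scale // 22
    for limit in idx:
        idx -= 4 - scale
    handle(idx)
    idx *= limit != 34
    if idx < scale:
        idx = limit
        idx = scale - (scale + scale)
    else:
        limit *= 10 != scale
    idx -= idx
    return idx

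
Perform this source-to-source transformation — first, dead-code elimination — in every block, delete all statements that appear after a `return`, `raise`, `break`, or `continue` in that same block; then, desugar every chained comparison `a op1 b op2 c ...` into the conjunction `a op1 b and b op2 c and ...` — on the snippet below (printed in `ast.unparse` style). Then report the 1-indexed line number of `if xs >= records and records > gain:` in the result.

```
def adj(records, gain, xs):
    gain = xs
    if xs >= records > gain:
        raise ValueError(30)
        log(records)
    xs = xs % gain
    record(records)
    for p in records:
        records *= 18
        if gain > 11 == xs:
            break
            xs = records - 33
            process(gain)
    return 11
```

3

Transformed code:
def adj(records, gain, xs):
    gain = xs
    if xs >= records and records > gain:
        raise ValueError(30)
    xs = xs % gain
    record(records)
    for p in records:
        records *= 18
        if gain > 11 and 11 == xs:
            break
    return 11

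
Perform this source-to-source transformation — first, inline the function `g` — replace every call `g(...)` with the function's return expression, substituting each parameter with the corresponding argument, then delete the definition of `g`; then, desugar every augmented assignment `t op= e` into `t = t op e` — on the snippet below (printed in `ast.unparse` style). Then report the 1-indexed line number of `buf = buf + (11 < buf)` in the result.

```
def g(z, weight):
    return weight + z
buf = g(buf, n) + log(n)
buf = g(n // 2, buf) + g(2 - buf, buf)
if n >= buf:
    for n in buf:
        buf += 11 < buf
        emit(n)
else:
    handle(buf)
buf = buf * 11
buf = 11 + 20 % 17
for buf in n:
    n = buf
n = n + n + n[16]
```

Transformed code:
buf = n + buf + log(n)
buf = buf + n // 2 + (buf + (2 - buf))
if n >= buf:
    for n in buf:
        buf = buf + (11 < buf)
        emit(n)
else:
    handle(buf)
buf = buf * 11
buf = 11 + 20 % 17
for buf in n:
    n = buf
n = n + n + n[16]

5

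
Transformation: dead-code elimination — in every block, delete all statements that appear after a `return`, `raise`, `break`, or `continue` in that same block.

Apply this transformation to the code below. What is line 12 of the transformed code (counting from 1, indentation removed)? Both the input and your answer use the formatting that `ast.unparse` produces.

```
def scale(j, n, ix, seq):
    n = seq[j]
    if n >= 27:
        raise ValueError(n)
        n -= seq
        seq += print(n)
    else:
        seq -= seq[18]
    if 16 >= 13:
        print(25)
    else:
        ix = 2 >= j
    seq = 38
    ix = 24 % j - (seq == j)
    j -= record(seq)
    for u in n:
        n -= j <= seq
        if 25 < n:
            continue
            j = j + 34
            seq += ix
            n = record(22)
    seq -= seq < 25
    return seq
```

Transformed code:
def scale(j, n, ix, seq):
    n = seq[j]
    if n >= 27:
        raise ValueError(n)
    else:
        seq -= seq[18]
    if 16 >= 13:
        print(25)
    else:
        ix = 2 >= j
    seq = 38
    ix = 24 % j - (seq == j)
    j -= record(seq)
    for u in n:
        n -= j <= seq
        if 25 < n:
            continue
    seq -= seq < 25
    return seq

ix = 24 % j - (seq == j)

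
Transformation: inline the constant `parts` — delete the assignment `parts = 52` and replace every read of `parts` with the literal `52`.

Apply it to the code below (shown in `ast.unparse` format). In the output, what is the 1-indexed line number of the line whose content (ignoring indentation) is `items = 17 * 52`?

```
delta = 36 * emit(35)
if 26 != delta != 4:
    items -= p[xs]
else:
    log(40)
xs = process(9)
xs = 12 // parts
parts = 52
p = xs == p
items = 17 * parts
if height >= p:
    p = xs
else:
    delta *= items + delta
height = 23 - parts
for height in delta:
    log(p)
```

9

Transformed code:
delta = 36 * emit(35)
if 26 != delta != 4:
    items -= p[xs]
else:
    log(40)
xs = process(9)
xs = 12 // 52
p = xs == p
items = 17 * 52
if height >= p:
    p = xs
else:
    delta *= items + delta
height = 23 - 52
for height in delta:
    log(p)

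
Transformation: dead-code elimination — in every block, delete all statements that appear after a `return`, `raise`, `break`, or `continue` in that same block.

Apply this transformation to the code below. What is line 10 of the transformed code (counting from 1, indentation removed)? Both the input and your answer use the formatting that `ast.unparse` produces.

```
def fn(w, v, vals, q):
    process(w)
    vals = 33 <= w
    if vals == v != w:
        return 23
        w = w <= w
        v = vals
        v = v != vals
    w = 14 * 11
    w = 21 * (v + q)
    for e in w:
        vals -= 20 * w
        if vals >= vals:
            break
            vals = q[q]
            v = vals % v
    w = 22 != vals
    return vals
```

if vals >= vals:

Transformed code:
def fn(w, v, vals, q):
    process(w)
    vals = 33 <= w
    if vals == v != w:
        return 23
    w = 14 * 11
    w = 21 * (v + q)
    for e in w:
        vals -= 20 * w
        if vals >= vals:
            break
    w = 22 != vals
    return vals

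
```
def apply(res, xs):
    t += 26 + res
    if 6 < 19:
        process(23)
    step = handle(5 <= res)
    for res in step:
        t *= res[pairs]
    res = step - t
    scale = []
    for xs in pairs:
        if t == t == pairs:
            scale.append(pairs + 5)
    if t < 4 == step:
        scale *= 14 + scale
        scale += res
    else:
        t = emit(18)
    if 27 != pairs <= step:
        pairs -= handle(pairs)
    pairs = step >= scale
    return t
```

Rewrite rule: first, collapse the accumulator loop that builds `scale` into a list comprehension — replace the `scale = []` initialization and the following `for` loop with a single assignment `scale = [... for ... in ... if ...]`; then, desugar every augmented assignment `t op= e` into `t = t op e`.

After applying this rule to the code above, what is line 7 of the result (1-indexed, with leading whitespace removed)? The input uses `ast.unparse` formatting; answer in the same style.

Transformed code:
def apply(res, xs):
    t = t + (26 + res)
    if 6 < 19:
        process(23)
    step = handle(5 <= res)
    for res in step:
        t = t * res[pairs]
    res = step - t
    scale = [pairs + 5 for xs in pairs if t == t == pairs]
    if t < 4 == step:
        scale = scale * (14 + scale)
        scale = scale + res
    else:
        t = emit(18)
    if 27 != pairs <= step:
        pairs = pairs - handle(pairs)
    pairs = step >= scale
    return t

t = t * res[pairs]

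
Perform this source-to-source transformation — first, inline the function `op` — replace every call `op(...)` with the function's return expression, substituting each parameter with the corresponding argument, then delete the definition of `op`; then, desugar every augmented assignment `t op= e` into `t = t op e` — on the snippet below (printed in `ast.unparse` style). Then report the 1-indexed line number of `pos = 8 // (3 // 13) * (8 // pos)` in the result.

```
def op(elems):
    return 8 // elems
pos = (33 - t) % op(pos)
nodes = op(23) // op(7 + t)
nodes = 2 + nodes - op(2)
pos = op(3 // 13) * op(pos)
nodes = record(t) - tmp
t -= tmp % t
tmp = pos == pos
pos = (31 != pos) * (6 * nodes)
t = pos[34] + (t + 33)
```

4

Transformed code:
pos = (33 - t) % (8 // pos)
nodes = 8 // 23 // (8 // (7 + t))
nodes = 2 + nodes - 8 // 2
pos = 8 // (3 // 13) * (8 // pos)
nodes = record(t) - tmp
t = t - tmp % t
tmp = pos == pos
pos = (31 != pos) * (6 * nodes)
t = pos[34] + (t + 33)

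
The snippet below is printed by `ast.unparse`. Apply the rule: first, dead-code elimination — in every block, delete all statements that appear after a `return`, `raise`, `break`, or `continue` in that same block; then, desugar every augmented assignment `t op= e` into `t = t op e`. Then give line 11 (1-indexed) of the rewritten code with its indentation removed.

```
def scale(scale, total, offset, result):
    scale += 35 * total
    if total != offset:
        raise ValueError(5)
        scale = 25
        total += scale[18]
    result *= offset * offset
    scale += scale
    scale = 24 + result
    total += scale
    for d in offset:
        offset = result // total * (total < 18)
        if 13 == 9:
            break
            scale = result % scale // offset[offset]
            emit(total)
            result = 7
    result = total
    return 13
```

if 13 == 9:

Transformed code:
def scale(scale, total, offset, result):
    scale = scale + 35 * total
    if total != offset:
        raise ValueError(5)
    result = result * (offset * offset)
    scale = scale + scale
    scale = 24 + result
    total = total + scale
    for d in offset:
        offset = result // total * (total < 18)
        if 13 == 9:
            break
    result = total
    return 13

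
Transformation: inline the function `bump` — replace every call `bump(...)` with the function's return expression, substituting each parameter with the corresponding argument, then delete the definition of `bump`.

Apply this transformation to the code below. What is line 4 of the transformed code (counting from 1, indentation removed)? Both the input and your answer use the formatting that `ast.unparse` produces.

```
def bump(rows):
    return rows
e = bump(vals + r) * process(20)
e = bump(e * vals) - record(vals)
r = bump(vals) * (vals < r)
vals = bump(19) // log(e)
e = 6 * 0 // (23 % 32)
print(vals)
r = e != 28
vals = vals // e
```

vals = 19 // log(e)

Transformed code:
e = (vals + r) * process(20)
e = e * vals - record(vals)
r = vals * (vals < r)
vals = 19 // log(e)
e = 6 * 0 // (23 % 32)
print(vals)
r = e != 28
vals = vals // e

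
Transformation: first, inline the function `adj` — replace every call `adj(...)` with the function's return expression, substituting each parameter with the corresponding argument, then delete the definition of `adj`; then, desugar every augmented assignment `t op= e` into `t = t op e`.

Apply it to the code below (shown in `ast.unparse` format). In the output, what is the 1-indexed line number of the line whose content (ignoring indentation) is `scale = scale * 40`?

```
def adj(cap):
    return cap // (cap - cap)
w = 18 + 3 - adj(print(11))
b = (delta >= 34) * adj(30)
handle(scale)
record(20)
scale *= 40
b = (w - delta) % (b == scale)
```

Transformed code:
w = 18 + 3 - print(11) // (print(11) - print(11))
b = (delta >= 34) * (30 // (30 - 30))
handle(scale)
record(20)
scale = scale * 40
b = (w - delta) % (b == scale)

5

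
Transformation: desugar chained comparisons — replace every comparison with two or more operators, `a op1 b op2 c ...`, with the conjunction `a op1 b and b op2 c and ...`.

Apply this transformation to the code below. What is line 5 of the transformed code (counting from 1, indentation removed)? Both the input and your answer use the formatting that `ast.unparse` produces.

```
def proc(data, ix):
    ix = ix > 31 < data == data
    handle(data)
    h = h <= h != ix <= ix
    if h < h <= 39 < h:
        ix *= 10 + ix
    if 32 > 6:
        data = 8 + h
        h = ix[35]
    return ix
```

if h < h and h <= 39 and (39 < h):

Transformed code:
def proc(data, ix):
    ix = ix > 31 and 31 < data and (data == data)
    handle(data)
    h = h <= h and h != ix and (ix <= ix)
    if h < h and h <= 39 and (39 < h):
        ix *= 10 + ix
    if 32 > 6:
        data = 8 + h
        h = ix[35]
    return ix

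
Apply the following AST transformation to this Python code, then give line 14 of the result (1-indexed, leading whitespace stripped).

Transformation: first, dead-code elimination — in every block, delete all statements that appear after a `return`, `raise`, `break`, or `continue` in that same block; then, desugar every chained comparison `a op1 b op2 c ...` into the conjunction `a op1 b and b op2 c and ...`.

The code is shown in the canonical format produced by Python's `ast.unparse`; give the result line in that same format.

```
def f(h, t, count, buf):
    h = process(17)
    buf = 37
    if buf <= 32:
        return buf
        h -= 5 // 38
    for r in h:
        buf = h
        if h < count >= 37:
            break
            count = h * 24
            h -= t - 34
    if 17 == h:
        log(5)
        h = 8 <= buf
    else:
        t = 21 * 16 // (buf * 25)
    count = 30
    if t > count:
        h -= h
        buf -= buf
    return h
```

t = 21 * 16 // (buf * 25)

Transformed code:
def f(h, t, count, buf):
    h = process(17)
    buf = 37
    if buf <= 32:
        return buf
    for r in h:
        buf = h
        if h < count and count >= 37:
            break
    if 17 == h:
        log(5)
        h = 8 <= buf
    else:
        t = 21 * 16 // (buf * 25)
    count = 30
    if t > count:
        h -= h
        buf -= buf
    return h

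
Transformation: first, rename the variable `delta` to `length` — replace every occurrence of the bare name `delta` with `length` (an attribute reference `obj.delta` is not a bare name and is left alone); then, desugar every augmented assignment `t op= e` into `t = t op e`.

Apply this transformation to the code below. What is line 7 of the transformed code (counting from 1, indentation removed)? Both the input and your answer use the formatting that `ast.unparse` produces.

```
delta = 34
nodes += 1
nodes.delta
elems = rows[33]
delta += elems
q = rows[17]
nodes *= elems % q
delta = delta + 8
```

Transformed code:
length = 34
nodes = nodes + 1
nodes.delta
elems = rows[33]
length = length + elems
q = rows[17]
nodes = nodes * (elems % q)
length = length + 8

nodes = nodes * (elems % q)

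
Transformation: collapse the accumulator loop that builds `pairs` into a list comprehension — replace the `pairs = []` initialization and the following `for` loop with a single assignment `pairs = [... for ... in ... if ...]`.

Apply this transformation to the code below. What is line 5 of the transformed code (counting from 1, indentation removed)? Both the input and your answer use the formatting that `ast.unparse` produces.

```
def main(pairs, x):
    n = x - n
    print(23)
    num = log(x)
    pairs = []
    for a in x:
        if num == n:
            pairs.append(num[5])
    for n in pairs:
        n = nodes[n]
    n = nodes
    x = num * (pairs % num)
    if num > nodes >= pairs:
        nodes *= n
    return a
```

pairs = [num[5] for a in x if num == n]

Transformed code:
def main(pairs, x):
    n = x - n
    print(23)
    num = log(x)
    pairs = [num[5] for a in x if num == n]
    for n in pairs:
        n = nodes[n]
    n = nodes
    x = num * (pairs % num)
    if num > nodes >= pairs:
        nodes *= n
    return a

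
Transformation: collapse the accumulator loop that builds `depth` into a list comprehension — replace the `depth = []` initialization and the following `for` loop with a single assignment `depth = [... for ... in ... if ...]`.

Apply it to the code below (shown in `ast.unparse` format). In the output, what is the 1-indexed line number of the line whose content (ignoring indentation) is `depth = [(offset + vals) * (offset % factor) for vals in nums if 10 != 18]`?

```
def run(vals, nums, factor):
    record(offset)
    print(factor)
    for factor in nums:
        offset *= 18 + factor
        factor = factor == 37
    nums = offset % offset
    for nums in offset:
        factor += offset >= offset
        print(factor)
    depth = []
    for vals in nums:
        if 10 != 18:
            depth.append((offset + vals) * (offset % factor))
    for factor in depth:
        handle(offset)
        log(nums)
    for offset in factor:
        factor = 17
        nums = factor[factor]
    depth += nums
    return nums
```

11

Transformed code:
def run(vals, nums, factor):
    record(offset)
    print(factor)
    for factor in nums:
        offset *= 18 + factor
        factor = factor == 37
    nums = offset % offset
    for nums in offset:
        factor += offset >= offset
        print(factor)
    depth = [(offset + vals) * (offset % factor) for vals in nums if 10 != 18]
    for factor in depth:
        handle(offset)
        log(nums)
    for offset in factor:
        factor = 17
        nums = factor[factor]
    depth += nums
    return nums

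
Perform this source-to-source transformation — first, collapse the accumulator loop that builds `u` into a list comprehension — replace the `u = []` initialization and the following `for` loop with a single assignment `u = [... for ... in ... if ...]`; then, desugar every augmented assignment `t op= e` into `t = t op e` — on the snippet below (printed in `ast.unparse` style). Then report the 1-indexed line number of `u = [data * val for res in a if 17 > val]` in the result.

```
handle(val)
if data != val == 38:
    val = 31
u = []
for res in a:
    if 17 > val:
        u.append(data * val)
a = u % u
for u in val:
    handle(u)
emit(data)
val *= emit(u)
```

4

Transformed code:
handle(val)
if data != val == 38:
    val = 31
u = [data * val for res in a if 17 > val]
a = u % u
for u in val:
    handle(u)
emit(data)
val = val * emit(u)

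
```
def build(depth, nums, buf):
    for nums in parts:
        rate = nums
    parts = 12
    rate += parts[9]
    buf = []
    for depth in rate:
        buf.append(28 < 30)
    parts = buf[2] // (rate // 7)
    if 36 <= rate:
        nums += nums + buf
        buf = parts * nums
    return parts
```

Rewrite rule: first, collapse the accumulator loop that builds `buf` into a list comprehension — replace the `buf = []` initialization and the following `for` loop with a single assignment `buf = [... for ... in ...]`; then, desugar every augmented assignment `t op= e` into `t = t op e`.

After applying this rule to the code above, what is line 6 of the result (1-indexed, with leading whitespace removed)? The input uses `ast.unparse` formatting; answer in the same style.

buf = [28 < 30 for depth in rate]

Transformed code:
def build(depth, nums, buf):
    for nums in parts:
        rate = nums
    parts = 12
    rate = rate + parts[9]
    buf = [28 < 30 for depth in rate]
    parts = buf[2] // (rate // 7)
    if 36 <= rate:
        nums = nums + (nums + buf)
        buf = parts * nums
    return parts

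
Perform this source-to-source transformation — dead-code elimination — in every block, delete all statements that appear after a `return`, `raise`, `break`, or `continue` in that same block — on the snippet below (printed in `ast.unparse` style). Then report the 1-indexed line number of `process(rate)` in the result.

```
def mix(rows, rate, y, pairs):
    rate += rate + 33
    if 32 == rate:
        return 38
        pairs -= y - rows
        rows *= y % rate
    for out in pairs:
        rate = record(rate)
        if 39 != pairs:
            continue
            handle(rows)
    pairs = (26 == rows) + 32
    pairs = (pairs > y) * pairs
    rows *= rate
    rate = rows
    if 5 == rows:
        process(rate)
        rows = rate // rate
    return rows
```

14

Transformed code:
def mix(rows, rate, y, pairs):
    rate += rate + 33
    if 32 == rate:
        return 38
    for out in pairs:
        rate = record(rate)
        if 39 != pairs:
            continue
    pairs = (26 == rows) + 32
    pairs = (pairs > y) * pairs
    rows *= rate
    rate = rows
    if 5 == rows:
        process(rate)
        rows = rate // rate
    return rows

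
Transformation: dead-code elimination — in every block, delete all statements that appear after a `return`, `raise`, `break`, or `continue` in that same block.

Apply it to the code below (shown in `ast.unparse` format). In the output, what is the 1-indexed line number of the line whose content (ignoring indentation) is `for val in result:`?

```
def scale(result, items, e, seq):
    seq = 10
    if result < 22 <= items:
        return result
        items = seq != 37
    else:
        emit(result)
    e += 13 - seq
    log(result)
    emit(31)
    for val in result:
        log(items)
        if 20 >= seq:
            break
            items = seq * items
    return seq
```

Transformed code:
def scale(result, items, e, seq):
    seq = 10
    if result < 22 <= items:
        return result
    else:
        emit(result)
    e += 13 - seq
    log(result)
    emit(31)
    for val in result:
        log(items)
        if 20 >= seq:
            break
    return seq

10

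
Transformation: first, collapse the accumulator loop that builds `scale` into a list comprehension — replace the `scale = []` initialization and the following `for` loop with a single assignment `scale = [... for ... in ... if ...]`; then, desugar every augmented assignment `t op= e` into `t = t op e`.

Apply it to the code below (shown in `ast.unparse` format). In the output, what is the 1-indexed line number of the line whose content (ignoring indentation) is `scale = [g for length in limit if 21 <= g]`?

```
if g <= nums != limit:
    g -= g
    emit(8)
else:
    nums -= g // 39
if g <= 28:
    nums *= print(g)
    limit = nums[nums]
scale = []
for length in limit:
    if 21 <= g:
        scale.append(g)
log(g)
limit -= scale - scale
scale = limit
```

Transformed code:
if g <= nums != limit:
    g = g - g
    emit(8)
else:
    nums = nums - g // 39
if g <= 28:
    nums = nums * print(g)
    limit = nums[nums]
scale = [g for length in limit if 21 <= g]
log(g)
limit = limit - (scale - scale)
scale = limit

9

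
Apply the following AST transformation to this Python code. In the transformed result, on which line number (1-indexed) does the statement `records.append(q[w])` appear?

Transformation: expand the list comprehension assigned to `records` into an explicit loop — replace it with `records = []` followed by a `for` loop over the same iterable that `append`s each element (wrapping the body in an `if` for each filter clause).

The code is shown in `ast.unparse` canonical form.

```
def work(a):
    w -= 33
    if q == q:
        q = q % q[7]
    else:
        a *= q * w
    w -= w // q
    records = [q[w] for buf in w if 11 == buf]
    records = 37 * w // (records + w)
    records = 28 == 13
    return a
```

Transformed code:
def work(a):
    w -= 33
    if q == q:
        q = q % q[7]
    else:
        a *= q * w
    w -= w // q
    records = []
    for buf in w:
        if 11 == buf:
            records.append(q[w])
    records = 37 * w // (records + w)
    records = 28 == 13
    return a

11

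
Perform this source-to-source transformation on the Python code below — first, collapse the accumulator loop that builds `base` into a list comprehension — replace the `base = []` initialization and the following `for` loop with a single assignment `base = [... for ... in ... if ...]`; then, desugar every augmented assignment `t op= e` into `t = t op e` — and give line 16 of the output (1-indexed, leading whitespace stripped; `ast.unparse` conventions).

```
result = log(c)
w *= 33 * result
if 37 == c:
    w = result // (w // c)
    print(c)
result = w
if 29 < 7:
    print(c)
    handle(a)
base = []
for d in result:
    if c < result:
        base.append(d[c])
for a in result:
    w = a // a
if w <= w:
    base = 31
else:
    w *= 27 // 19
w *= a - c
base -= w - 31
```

Transformed code:
result = log(c)
w = w * (33 * result)
if 37 == c:
    w = result // (w // c)
    print(c)
result = w
if 29 < 7:
    print(c)
    handle(a)
base = [d[c] for d in result if c < result]
for a in result:
    w = a // a
if w <= w:
    base = 31
else:
    w = w * (27 // 19)
w = w * (a - c)
base = base - (w - 31)

w = w * (27 // 19)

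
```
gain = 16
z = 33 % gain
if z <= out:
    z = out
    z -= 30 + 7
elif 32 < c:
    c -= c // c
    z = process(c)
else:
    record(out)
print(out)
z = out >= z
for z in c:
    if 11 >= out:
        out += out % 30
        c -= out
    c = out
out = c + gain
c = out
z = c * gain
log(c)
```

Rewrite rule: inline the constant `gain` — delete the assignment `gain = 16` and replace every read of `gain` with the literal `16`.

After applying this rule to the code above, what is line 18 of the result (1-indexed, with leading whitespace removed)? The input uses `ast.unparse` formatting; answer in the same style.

Transformed code:
z = 33 % 16
if z <= out:
    z = out
    z -= 30 + 7
elif 32 < c:
    c -= c // c
    z = process(c)
else:
    record(out)
print(out)
z = out >= z
for z in c:
    if 11 >= out:
        out += out % 30
        c -= out
    c = out
out = c + 16
c = out
z = c * 16
log(c)

c = out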